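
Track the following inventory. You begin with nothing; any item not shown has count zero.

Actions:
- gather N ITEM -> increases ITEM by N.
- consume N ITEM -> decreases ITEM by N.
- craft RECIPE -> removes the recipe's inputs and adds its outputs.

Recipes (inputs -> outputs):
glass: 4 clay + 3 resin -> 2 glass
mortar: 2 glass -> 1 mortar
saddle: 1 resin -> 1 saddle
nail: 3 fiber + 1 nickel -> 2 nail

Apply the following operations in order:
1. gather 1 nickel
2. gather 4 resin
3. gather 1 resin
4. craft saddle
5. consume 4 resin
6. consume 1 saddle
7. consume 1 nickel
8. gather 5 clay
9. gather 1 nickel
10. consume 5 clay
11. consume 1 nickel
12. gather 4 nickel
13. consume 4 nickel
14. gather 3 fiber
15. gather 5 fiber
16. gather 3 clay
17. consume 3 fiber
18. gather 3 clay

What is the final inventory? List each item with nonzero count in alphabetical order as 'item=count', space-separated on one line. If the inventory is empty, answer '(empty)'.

Answer: clay=6 fiber=5

Derivation:
After 1 (gather 1 nickel): nickel=1
After 2 (gather 4 resin): nickel=1 resin=4
After 3 (gather 1 resin): nickel=1 resin=5
After 4 (craft saddle): nickel=1 resin=4 saddle=1
After 5 (consume 4 resin): nickel=1 saddle=1
After 6 (consume 1 saddle): nickel=1
After 7 (consume 1 nickel): (empty)
After 8 (gather 5 clay): clay=5
After 9 (gather 1 nickel): clay=5 nickel=1
After 10 (consume 5 clay): nickel=1
After 11 (consume 1 nickel): (empty)
After 12 (gather 4 nickel): nickel=4
After 13 (consume 4 nickel): (empty)
After 14 (gather 3 fiber): fiber=3
After 15 (gather 5 fiber): fiber=8
After 16 (gather 3 clay): clay=3 fiber=8
After 17 (consume 3 fiber): clay=3 fiber=5
After 18 (gather 3 clay): clay=6 fiber=5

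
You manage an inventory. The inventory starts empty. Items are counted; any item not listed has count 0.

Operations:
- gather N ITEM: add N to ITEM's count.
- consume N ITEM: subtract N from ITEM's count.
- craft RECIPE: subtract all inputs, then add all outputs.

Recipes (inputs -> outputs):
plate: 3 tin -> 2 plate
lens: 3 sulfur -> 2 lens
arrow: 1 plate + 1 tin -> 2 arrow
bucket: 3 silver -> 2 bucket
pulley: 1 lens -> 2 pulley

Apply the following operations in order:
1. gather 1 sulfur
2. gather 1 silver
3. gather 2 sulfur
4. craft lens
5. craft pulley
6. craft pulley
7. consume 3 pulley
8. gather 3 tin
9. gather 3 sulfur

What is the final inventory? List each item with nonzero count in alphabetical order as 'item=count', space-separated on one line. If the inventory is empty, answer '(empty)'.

Answer: pulley=1 silver=1 sulfur=3 tin=3

Derivation:
After 1 (gather 1 sulfur): sulfur=1
After 2 (gather 1 silver): silver=1 sulfur=1
After 3 (gather 2 sulfur): silver=1 sulfur=3
After 4 (craft lens): lens=2 silver=1
After 5 (craft pulley): lens=1 pulley=2 silver=1
After 6 (craft pulley): pulley=4 silver=1
After 7 (consume 3 pulley): pulley=1 silver=1
After 8 (gather 3 tin): pulley=1 silver=1 tin=3
After 9 (gather 3 sulfur): pulley=1 silver=1 sulfur=3 tin=3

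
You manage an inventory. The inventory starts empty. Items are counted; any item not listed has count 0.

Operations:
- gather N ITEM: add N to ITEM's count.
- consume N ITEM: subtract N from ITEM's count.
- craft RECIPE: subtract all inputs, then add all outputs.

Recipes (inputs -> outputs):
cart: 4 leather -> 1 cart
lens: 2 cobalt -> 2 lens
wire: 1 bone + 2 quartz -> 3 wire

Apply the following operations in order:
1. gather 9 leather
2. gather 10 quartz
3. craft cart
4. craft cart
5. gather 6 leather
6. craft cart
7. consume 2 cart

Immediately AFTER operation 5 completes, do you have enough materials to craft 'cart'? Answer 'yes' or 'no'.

After 1 (gather 9 leather): leather=9
After 2 (gather 10 quartz): leather=9 quartz=10
After 3 (craft cart): cart=1 leather=5 quartz=10
After 4 (craft cart): cart=2 leather=1 quartz=10
After 5 (gather 6 leather): cart=2 leather=7 quartz=10

Answer: yes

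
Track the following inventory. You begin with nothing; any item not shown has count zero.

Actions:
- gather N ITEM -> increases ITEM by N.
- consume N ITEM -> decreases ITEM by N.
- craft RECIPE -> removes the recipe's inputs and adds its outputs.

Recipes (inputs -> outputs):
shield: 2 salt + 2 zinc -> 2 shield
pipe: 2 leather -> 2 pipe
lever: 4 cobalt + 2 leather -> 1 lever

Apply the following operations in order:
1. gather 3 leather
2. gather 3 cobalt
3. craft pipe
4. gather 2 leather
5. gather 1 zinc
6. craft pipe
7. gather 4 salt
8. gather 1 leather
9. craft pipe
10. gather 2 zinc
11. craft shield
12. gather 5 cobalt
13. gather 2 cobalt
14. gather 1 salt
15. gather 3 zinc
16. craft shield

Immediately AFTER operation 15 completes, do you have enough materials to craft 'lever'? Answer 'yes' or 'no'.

Answer: no

Derivation:
After 1 (gather 3 leather): leather=3
After 2 (gather 3 cobalt): cobalt=3 leather=3
After 3 (craft pipe): cobalt=3 leather=1 pipe=2
After 4 (gather 2 leather): cobalt=3 leather=3 pipe=2
After 5 (gather 1 zinc): cobalt=3 leather=3 pipe=2 zinc=1
After 6 (craft pipe): cobalt=3 leather=1 pipe=4 zinc=1
After 7 (gather 4 salt): cobalt=3 leather=1 pipe=4 salt=4 zinc=1
After 8 (gather 1 leather): cobalt=3 leather=2 pipe=4 salt=4 zinc=1
After 9 (craft pipe): cobalt=3 pipe=6 salt=4 zinc=1
After 10 (gather 2 zinc): cobalt=3 pipe=6 salt=4 zinc=3
After 11 (craft shield): cobalt=3 pipe=6 salt=2 shield=2 zinc=1
After 12 (gather 5 cobalt): cobalt=8 pipe=6 salt=2 shield=2 zinc=1
After 13 (gather 2 cobalt): cobalt=10 pipe=6 salt=2 shield=2 zinc=1
After 14 (gather 1 salt): cobalt=10 pipe=6 salt=3 shield=2 zinc=1
After 15 (gather 3 zinc): cobalt=10 pipe=6 salt=3 shield=2 zinc=4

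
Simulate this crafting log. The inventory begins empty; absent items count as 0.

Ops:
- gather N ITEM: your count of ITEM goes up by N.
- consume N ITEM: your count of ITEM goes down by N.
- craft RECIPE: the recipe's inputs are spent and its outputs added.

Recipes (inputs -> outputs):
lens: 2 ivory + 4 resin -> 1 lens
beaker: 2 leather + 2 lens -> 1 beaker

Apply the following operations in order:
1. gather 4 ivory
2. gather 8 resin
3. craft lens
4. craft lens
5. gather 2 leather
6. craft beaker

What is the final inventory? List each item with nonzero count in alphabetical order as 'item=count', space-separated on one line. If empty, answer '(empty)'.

Answer: beaker=1

Derivation:
After 1 (gather 4 ivory): ivory=4
After 2 (gather 8 resin): ivory=4 resin=8
After 3 (craft lens): ivory=2 lens=1 resin=4
After 4 (craft lens): lens=2
After 5 (gather 2 leather): leather=2 lens=2
After 6 (craft beaker): beaker=1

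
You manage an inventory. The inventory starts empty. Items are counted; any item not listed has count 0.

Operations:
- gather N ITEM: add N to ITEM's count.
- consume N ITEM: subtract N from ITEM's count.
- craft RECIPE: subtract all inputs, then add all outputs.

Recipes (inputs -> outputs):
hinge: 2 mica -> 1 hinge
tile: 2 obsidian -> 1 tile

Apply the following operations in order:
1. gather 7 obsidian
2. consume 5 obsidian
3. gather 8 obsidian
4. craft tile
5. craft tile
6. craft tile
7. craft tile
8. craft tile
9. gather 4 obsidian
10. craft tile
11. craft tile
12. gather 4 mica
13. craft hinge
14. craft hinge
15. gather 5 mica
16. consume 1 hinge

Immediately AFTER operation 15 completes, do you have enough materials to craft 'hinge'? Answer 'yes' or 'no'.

Answer: yes

Derivation:
After 1 (gather 7 obsidian): obsidian=7
After 2 (consume 5 obsidian): obsidian=2
After 3 (gather 8 obsidian): obsidian=10
After 4 (craft tile): obsidian=8 tile=1
After 5 (craft tile): obsidian=6 tile=2
After 6 (craft tile): obsidian=4 tile=3
After 7 (craft tile): obsidian=2 tile=4
After 8 (craft tile): tile=5
After 9 (gather 4 obsidian): obsidian=4 tile=5
After 10 (craft tile): obsidian=2 tile=6
After 11 (craft tile): tile=7
After 12 (gather 4 mica): mica=4 tile=7
After 13 (craft hinge): hinge=1 mica=2 tile=7
After 14 (craft hinge): hinge=2 tile=7
After 15 (gather 5 mica): hinge=2 mica=5 tile=7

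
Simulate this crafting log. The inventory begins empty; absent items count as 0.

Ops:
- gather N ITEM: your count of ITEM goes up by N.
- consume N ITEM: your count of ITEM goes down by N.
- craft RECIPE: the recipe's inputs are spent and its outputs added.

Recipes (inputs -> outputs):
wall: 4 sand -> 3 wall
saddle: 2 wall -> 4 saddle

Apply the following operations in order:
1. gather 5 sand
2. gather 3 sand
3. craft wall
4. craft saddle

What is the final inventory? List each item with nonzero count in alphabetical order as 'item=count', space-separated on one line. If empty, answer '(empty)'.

Answer: saddle=4 sand=4 wall=1

Derivation:
After 1 (gather 5 sand): sand=5
After 2 (gather 3 sand): sand=8
After 3 (craft wall): sand=4 wall=3
After 4 (craft saddle): saddle=4 sand=4 wall=1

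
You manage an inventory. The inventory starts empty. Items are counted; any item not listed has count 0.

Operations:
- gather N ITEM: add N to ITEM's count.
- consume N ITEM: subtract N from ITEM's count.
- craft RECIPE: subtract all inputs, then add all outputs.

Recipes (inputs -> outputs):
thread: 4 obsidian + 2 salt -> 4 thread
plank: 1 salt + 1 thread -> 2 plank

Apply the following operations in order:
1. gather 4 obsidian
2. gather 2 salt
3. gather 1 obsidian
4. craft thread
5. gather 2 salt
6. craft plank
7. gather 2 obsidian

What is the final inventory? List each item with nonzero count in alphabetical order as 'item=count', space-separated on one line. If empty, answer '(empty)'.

Answer: obsidian=3 plank=2 salt=1 thread=3

Derivation:
After 1 (gather 4 obsidian): obsidian=4
After 2 (gather 2 salt): obsidian=4 salt=2
After 3 (gather 1 obsidian): obsidian=5 salt=2
After 4 (craft thread): obsidian=1 thread=4
After 5 (gather 2 salt): obsidian=1 salt=2 thread=4
After 6 (craft plank): obsidian=1 plank=2 salt=1 thread=3
After 7 (gather 2 obsidian): obsidian=3 plank=2 salt=1 thread=3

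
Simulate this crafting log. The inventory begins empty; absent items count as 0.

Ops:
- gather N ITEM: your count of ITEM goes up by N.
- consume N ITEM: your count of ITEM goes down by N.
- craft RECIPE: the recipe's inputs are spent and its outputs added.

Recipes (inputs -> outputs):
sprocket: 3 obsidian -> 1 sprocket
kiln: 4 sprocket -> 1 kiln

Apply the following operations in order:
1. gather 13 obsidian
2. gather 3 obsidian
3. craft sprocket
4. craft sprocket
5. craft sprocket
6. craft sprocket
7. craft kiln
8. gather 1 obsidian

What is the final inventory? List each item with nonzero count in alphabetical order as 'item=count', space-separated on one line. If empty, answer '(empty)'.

After 1 (gather 13 obsidian): obsidian=13
After 2 (gather 3 obsidian): obsidian=16
After 3 (craft sprocket): obsidian=13 sprocket=1
After 4 (craft sprocket): obsidian=10 sprocket=2
After 5 (craft sprocket): obsidian=7 sprocket=3
After 6 (craft sprocket): obsidian=4 sprocket=4
After 7 (craft kiln): kiln=1 obsidian=4
After 8 (gather 1 obsidian): kiln=1 obsidian=5

Answer: kiln=1 obsidian=5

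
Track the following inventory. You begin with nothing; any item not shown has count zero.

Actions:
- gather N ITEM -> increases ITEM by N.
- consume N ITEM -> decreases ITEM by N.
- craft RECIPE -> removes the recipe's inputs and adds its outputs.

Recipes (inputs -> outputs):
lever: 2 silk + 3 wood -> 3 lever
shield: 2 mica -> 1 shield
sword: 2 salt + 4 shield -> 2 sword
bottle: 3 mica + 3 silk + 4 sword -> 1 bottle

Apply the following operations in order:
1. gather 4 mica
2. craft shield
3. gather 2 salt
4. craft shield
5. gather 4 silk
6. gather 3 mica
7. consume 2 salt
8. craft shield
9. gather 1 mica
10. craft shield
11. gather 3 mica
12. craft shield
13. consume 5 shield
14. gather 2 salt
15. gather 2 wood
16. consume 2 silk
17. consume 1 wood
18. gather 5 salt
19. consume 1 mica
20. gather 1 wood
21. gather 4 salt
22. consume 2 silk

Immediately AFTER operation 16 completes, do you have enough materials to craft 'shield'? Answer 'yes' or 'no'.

After 1 (gather 4 mica): mica=4
After 2 (craft shield): mica=2 shield=1
After 3 (gather 2 salt): mica=2 salt=2 shield=1
After 4 (craft shield): salt=2 shield=2
After 5 (gather 4 silk): salt=2 shield=2 silk=4
After 6 (gather 3 mica): mica=3 salt=2 shield=2 silk=4
After 7 (consume 2 salt): mica=3 shield=2 silk=4
After 8 (craft shield): mica=1 shield=3 silk=4
After 9 (gather 1 mica): mica=2 shield=3 silk=4
After 10 (craft shield): shield=4 silk=4
After 11 (gather 3 mica): mica=3 shield=4 silk=4
After 12 (craft shield): mica=1 shield=5 silk=4
After 13 (consume 5 shield): mica=1 silk=4
After 14 (gather 2 salt): mica=1 salt=2 silk=4
After 15 (gather 2 wood): mica=1 salt=2 silk=4 wood=2
After 16 (consume 2 silk): mica=1 salt=2 silk=2 wood=2

Answer: no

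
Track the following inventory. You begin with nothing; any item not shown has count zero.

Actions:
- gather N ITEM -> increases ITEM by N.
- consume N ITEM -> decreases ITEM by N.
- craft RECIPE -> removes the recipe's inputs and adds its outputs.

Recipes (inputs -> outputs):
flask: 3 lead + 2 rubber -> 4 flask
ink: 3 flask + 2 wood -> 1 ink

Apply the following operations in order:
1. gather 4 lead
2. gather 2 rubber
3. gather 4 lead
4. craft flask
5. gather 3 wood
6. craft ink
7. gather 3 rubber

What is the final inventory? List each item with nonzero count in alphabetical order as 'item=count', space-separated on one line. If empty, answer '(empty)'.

After 1 (gather 4 lead): lead=4
After 2 (gather 2 rubber): lead=4 rubber=2
After 3 (gather 4 lead): lead=8 rubber=2
After 4 (craft flask): flask=4 lead=5
After 5 (gather 3 wood): flask=4 lead=5 wood=3
After 6 (craft ink): flask=1 ink=1 lead=5 wood=1
After 7 (gather 3 rubber): flask=1 ink=1 lead=5 rubber=3 wood=1

Answer: flask=1 ink=1 lead=5 rubber=3 wood=1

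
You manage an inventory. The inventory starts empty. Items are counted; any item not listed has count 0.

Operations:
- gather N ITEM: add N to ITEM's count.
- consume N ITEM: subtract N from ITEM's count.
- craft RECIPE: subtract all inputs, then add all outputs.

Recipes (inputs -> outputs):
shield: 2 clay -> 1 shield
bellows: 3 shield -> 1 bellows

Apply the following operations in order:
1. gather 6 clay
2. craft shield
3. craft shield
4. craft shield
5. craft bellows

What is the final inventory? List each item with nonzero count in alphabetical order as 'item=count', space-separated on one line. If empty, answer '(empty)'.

After 1 (gather 6 clay): clay=6
After 2 (craft shield): clay=4 shield=1
After 3 (craft shield): clay=2 shield=2
After 4 (craft shield): shield=3
After 5 (craft bellows): bellows=1

Answer: bellows=1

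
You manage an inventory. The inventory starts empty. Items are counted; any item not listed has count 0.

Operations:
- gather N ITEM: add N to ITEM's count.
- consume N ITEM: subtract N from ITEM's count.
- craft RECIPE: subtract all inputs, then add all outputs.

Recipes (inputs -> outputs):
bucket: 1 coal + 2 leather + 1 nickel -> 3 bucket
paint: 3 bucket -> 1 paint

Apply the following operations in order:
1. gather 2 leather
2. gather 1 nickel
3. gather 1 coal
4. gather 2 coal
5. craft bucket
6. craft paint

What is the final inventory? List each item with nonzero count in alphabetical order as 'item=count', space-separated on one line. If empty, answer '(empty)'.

After 1 (gather 2 leather): leather=2
After 2 (gather 1 nickel): leather=2 nickel=1
After 3 (gather 1 coal): coal=1 leather=2 nickel=1
After 4 (gather 2 coal): coal=3 leather=2 nickel=1
After 5 (craft bucket): bucket=3 coal=2
After 6 (craft paint): coal=2 paint=1

Answer: coal=2 paint=1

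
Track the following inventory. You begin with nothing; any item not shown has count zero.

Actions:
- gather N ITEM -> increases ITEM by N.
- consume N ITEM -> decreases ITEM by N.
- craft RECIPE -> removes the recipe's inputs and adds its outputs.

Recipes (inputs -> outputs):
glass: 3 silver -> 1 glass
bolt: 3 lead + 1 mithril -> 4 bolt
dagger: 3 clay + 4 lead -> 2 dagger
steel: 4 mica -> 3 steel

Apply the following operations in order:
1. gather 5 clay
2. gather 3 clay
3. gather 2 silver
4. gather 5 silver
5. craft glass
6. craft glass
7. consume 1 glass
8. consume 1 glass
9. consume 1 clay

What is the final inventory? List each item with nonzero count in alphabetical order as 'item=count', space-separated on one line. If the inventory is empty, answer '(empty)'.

After 1 (gather 5 clay): clay=5
After 2 (gather 3 clay): clay=8
After 3 (gather 2 silver): clay=8 silver=2
After 4 (gather 5 silver): clay=8 silver=7
After 5 (craft glass): clay=8 glass=1 silver=4
After 6 (craft glass): clay=8 glass=2 silver=1
After 7 (consume 1 glass): clay=8 glass=1 silver=1
After 8 (consume 1 glass): clay=8 silver=1
After 9 (consume 1 clay): clay=7 silver=1

Answer: clay=7 silver=1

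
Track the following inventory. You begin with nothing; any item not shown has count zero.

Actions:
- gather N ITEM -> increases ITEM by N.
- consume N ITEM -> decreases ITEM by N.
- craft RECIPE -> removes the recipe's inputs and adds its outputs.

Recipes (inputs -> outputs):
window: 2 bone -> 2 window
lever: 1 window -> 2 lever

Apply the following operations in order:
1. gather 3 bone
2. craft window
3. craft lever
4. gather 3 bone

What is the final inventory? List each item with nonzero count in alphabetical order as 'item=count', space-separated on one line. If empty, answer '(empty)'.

Answer: bone=4 lever=2 window=1

Derivation:
After 1 (gather 3 bone): bone=3
After 2 (craft window): bone=1 window=2
After 3 (craft lever): bone=1 lever=2 window=1
After 4 (gather 3 bone): bone=4 lever=2 window=1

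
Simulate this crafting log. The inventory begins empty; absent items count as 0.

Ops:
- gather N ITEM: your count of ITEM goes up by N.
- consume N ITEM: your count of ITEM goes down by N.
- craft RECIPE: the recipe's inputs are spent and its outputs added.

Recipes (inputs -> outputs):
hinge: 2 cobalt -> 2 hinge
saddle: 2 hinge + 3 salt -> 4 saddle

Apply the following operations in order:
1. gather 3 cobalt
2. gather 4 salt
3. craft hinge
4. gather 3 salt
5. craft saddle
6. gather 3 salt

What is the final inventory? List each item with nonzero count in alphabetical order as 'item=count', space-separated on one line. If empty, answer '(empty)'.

Answer: cobalt=1 saddle=4 salt=7

Derivation:
After 1 (gather 3 cobalt): cobalt=3
After 2 (gather 4 salt): cobalt=3 salt=4
After 3 (craft hinge): cobalt=1 hinge=2 salt=4
After 4 (gather 3 salt): cobalt=1 hinge=2 salt=7
After 5 (craft saddle): cobalt=1 saddle=4 salt=4
After 6 (gather 3 salt): cobalt=1 saddle=4 salt=7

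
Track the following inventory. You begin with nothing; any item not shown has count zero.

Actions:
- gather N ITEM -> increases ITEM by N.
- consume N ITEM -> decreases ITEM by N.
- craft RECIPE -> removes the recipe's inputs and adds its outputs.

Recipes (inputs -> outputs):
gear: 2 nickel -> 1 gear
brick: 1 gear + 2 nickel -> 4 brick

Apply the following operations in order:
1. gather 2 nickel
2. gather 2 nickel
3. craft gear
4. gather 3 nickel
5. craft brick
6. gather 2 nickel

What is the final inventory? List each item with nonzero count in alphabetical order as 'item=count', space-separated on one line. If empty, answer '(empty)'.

After 1 (gather 2 nickel): nickel=2
After 2 (gather 2 nickel): nickel=4
After 3 (craft gear): gear=1 nickel=2
After 4 (gather 3 nickel): gear=1 nickel=5
After 5 (craft brick): brick=4 nickel=3
After 6 (gather 2 nickel): brick=4 nickel=5

Answer: brick=4 nickel=5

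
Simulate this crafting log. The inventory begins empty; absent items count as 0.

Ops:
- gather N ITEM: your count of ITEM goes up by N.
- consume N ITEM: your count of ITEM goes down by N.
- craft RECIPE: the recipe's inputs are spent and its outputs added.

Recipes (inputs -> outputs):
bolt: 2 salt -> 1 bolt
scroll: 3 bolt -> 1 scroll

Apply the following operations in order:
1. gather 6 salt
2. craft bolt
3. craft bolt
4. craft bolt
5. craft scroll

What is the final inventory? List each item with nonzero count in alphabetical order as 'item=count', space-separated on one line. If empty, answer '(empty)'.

Answer: scroll=1

Derivation:
After 1 (gather 6 salt): salt=6
After 2 (craft bolt): bolt=1 salt=4
After 3 (craft bolt): bolt=2 salt=2
After 4 (craft bolt): bolt=3
After 5 (craft scroll): scroll=1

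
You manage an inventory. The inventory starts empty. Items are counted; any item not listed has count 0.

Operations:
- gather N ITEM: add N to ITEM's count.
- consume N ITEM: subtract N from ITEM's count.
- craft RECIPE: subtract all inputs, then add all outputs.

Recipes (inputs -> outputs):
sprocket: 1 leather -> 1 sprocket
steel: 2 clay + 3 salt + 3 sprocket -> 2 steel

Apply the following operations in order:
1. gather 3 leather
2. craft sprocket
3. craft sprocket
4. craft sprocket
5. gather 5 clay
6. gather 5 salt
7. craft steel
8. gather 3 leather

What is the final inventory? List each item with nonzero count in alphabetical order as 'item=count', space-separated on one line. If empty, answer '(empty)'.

Answer: clay=3 leather=3 salt=2 steel=2

Derivation:
After 1 (gather 3 leather): leather=3
After 2 (craft sprocket): leather=2 sprocket=1
After 3 (craft sprocket): leather=1 sprocket=2
After 4 (craft sprocket): sprocket=3
After 5 (gather 5 clay): clay=5 sprocket=3
After 6 (gather 5 salt): clay=5 salt=5 sprocket=3
After 7 (craft steel): clay=3 salt=2 steel=2
After 8 (gather 3 leather): clay=3 leather=3 salt=2 steel=2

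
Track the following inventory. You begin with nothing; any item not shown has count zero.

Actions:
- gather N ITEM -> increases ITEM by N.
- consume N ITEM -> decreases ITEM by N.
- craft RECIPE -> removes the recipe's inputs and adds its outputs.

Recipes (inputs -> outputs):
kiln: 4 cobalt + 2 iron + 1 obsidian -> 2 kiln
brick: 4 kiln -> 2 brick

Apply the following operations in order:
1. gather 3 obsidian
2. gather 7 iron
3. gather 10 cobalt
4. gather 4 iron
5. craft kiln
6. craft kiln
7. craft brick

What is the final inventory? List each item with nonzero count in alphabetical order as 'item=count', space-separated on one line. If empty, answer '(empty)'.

After 1 (gather 3 obsidian): obsidian=3
After 2 (gather 7 iron): iron=7 obsidian=3
After 3 (gather 10 cobalt): cobalt=10 iron=7 obsidian=3
After 4 (gather 4 iron): cobalt=10 iron=11 obsidian=3
After 5 (craft kiln): cobalt=6 iron=9 kiln=2 obsidian=2
After 6 (craft kiln): cobalt=2 iron=7 kiln=4 obsidian=1
After 7 (craft brick): brick=2 cobalt=2 iron=7 obsidian=1

Answer: brick=2 cobalt=2 iron=7 obsidian=1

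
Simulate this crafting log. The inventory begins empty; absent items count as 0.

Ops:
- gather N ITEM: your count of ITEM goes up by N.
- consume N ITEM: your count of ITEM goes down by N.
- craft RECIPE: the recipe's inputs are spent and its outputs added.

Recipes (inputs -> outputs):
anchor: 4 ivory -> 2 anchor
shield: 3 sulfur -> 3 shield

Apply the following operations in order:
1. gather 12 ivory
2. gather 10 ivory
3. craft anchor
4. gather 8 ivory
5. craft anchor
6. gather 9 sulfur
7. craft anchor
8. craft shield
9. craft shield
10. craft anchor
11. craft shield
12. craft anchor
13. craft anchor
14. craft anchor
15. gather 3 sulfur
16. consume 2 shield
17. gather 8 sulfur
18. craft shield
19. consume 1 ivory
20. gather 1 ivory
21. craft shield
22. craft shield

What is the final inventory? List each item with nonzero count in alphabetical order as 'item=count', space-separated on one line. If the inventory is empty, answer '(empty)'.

Answer: anchor=14 ivory=2 shield=16 sulfur=2

Derivation:
After 1 (gather 12 ivory): ivory=12
After 2 (gather 10 ivory): ivory=22
After 3 (craft anchor): anchor=2 ivory=18
After 4 (gather 8 ivory): anchor=2 ivory=26
After 5 (craft anchor): anchor=4 ivory=22
After 6 (gather 9 sulfur): anchor=4 ivory=22 sulfur=9
After 7 (craft anchor): anchor=6 ivory=18 sulfur=9
After 8 (craft shield): anchor=6 ivory=18 shield=3 sulfur=6
After 9 (craft shield): anchor=6 ivory=18 shield=6 sulfur=3
After 10 (craft anchor): anchor=8 ivory=14 shield=6 sulfur=3
After 11 (craft shield): anchor=8 ivory=14 shield=9
After 12 (craft anchor): anchor=10 ivory=10 shield=9
After 13 (craft anchor): anchor=12 ivory=6 shield=9
After 14 (craft anchor): anchor=14 ivory=2 shield=9
After 15 (gather 3 sulfur): anchor=14 ivory=2 shield=9 sulfur=3
After 16 (consume 2 shield): anchor=14 ivory=2 shield=7 sulfur=3
After 17 (gather 8 sulfur): anchor=14 ivory=2 shield=7 sulfur=11
After 18 (craft shield): anchor=14 ivory=2 shield=10 sulfur=8
After 19 (consume 1 ivory): anchor=14 ivory=1 shield=10 sulfur=8
After 20 (gather 1 ivory): anchor=14 ivory=2 shield=10 sulfur=8
After 21 (craft shield): anchor=14 ivory=2 shield=13 sulfur=5
After 22 (craft shield): anchor=14 ivory=2 shield=16 sulfur=2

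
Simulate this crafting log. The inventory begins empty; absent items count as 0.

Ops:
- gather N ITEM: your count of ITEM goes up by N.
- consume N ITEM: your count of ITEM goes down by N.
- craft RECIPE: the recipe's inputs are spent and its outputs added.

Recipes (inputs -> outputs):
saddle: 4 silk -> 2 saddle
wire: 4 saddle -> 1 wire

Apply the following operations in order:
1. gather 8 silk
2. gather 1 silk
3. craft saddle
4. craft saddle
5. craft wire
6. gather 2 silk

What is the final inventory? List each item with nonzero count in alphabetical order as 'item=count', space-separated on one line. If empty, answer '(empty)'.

After 1 (gather 8 silk): silk=8
After 2 (gather 1 silk): silk=9
After 3 (craft saddle): saddle=2 silk=5
After 4 (craft saddle): saddle=4 silk=1
After 5 (craft wire): silk=1 wire=1
After 6 (gather 2 silk): silk=3 wire=1

Answer: silk=3 wire=1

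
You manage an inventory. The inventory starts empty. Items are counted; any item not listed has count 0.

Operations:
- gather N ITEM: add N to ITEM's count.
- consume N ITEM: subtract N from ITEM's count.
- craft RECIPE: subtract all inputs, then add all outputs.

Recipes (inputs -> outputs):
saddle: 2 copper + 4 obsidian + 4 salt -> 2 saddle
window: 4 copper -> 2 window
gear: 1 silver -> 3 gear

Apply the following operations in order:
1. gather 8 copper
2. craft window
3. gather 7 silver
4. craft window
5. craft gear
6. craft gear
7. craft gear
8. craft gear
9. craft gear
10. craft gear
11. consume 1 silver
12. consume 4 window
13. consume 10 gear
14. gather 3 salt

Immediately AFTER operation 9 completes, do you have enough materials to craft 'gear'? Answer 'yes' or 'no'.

Answer: yes

Derivation:
After 1 (gather 8 copper): copper=8
After 2 (craft window): copper=4 window=2
After 3 (gather 7 silver): copper=4 silver=7 window=2
After 4 (craft window): silver=7 window=4
After 5 (craft gear): gear=3 silver=6 window=4
After 6 (craft gear): gear=6 silver=5 window=4
After 7 (craft gear): gear=9 silver=4 window=4
After 8 (craft gear): gear=12 silver=3 window=4
After 9 (craft gear): gear=15 silver=2 window=4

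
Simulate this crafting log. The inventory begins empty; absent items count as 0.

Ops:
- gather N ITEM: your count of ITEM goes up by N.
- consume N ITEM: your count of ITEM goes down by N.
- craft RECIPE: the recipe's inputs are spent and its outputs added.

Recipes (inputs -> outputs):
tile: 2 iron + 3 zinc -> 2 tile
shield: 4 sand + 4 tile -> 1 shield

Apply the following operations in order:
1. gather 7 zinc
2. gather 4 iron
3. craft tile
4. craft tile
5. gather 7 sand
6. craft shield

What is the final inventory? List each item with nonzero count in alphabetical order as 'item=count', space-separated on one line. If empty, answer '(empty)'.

After 1 (gather 7 zinc): zinc=7
After 2 (gather 4 iron): iron=4 zinc=7
After 3 (craft tile): iron=2 tile=2 zinc=4
After 4 (craft tile): tile=4 zinc=1
After 5 (gather 7 sand): sand=7 tile=4 zinc=1
After 6 (craft shield): sand=3 shield=1 zinc=1

Answer: sand=3 shield=1 zinc=1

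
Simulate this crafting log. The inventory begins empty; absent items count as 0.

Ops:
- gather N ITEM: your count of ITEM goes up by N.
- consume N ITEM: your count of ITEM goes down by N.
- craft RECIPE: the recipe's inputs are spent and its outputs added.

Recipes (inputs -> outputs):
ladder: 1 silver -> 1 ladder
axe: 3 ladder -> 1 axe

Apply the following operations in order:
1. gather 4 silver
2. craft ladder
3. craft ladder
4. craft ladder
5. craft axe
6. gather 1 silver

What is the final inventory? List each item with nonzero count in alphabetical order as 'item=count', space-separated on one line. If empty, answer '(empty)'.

After 1 (gather 4 silver): silver=4
After 2 (craft ladder): ladder=1 silver=3
After 3 (craft ladder): ladder=2 silver=2
After 4 (craft ladder): ladder=3 silver=1
After 5 (craft axe): axe=1 silver=1
After 6 (gather 1 silver): axe=1 silver=2

Answer: axe=1 silver=2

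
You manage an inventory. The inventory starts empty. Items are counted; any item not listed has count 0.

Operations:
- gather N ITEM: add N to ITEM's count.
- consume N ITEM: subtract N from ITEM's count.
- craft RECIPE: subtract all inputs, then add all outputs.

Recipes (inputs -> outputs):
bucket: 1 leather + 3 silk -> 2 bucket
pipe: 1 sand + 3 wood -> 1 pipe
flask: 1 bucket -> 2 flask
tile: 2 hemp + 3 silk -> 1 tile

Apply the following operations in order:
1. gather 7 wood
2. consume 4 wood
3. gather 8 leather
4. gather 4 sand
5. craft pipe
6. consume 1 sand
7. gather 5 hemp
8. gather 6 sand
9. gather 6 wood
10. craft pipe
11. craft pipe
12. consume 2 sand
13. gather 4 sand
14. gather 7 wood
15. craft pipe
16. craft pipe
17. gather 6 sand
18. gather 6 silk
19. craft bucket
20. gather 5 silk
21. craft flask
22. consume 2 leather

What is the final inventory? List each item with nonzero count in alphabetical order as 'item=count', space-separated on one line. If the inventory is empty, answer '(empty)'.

Answer: bucket=1 flask=2 hemp=5 leather=5 pipe=5 sand=12 silk=8 wood=1

Derivation:
After 1 (gather 7 wood): wood=7
After 2 (consume 4 wood): wood=3
After 3 (gather 8 leather): leather=8 wood=3
After 4 (gather 4 sand): leather=8 sand=4 wood=3
After 5 (craft pipe): leather=8 pipe=1 sand=3
After 6 (consume 1 sand): leather=8 pipe=1 sand=2
After 7 (gather 5 hemp): hemp=5 leather=8 pipe=1 sand=2
After 8 (gather 6 sand): hemp=5 leather=8 pipe=1 sand=8
After 9 (gather 6 wood): hemp=5 leather=8 pipe=1 sand=8 wood=6
After 10 (craft pipe): hemp=5 leather=8 pipe=2 sand=7 wood=3
After 11 (craft pipe): hemp=5 leather=8 pipe=3 sand=6
After 12 (consume 2 sand): hemp=5 leather=8 pipe=3 sand=4
After 13 (gather 4 sand): hemp=5 leather=8 pipe=3 sand=8
After 14 (gather 7 wood): hemp=5 leather=8 pipe=3 sand=8 wood=7
After 15 (craft pipe): hemp=5 leather=8 pipe=4 sand=7 wood=4
After 16 (craft pipe): hemp=5 leather=8 pipe=5 sand=6 wood=1
After 17 (gather 6 sand): hemp=5 leather=8 pipe=5 sand=12 wood=1
After 18 (gather 6 silk): hemp=5 leather=8 pipe=5 sand=12 silk=6 wood=1
After 19 (craft bucket): bucket=2 hemp=5 leather=7 pipe=5 sand=12 silk=3 wood=1
After 20 (gather 5 silk): bucket=2 hemp=5 leather=7 pipe=5 sand=12 silk=8 wood=1
After 21 (craft flask): bucket=1 flask=2 hemp=5 leather=7 pipe=5 sand=12 silk=8 wood=1
After 22 (consume 2 leather): bucket=1 flask=2 hemp=5 leather=5 pipe=5 sand=12 silk=8 wood=1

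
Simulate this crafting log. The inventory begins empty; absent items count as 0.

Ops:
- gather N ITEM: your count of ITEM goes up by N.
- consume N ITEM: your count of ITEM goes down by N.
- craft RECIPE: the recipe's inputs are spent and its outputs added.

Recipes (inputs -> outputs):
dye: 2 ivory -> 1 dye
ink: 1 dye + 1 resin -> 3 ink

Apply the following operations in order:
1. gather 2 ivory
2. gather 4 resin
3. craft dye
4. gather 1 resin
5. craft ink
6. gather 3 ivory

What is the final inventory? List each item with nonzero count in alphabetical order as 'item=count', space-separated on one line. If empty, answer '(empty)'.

After 1 (gather 2 ivory): ivory=2
After 2 (gather 4 resin): ivory=2 resin=4
After 3 (craft dye): dye=1 resin=4
After 4 (gather 1 resin): dye=1 resin=5
After 5 (craft ink): ink=3 resin=4
After 6 (gather 3 ivory): ink=3 ivory=3 resin=4

Answer: ink=3 ivory=3 resin=4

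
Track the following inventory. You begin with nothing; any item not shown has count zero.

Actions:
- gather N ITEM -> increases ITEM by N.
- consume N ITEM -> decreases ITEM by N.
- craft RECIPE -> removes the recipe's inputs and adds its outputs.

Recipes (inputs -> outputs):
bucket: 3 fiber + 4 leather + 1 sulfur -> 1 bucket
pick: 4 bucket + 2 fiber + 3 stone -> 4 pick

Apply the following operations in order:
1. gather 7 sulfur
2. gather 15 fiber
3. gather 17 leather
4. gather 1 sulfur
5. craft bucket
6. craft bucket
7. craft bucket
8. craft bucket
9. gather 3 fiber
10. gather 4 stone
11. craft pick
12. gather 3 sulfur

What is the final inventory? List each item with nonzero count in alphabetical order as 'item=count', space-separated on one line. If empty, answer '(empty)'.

After 1 (gather 7 sulfur): sulfur=7
After 2 (gather 15 fiber): fiber=15 sulfur=7
After 3 (gather 17 leather): fiber=15 leather=17 sulfur=7
After 4 (gather 1 sulfur): fiber=15 leather=17 sulfur=8
After 5 (craft bucket): bucket=1 fiber=12 leather=13 sulfur=7
After 6 (craft bucket): bucket=2 fiber=9 leather=9 sulfur=6
After 7 (craft bucket): bucket=3 fiber=6 leather=5 sulfur=5
After 8 (craft bucket): bucket=4 fiber=3 leather=1 sulfur=4
After 9 (gather 3 fiber): bucket=4 fiber=6 leather=1 sulfur=4
After 10 (gather 4 stone): bucket=4 fiber=6 leather=1 stone=4 sulfur=4
After 11 (craft pick): fiber=4 leather=1 pick=4 stone=1 sulfur=4
After 12 (gather 3 sulfur): fiber=4 leather=1 pick=4 stone=1 sulfur=7

Answer: fiber=4 leather=1 pick=4 stone=1 sulfur=7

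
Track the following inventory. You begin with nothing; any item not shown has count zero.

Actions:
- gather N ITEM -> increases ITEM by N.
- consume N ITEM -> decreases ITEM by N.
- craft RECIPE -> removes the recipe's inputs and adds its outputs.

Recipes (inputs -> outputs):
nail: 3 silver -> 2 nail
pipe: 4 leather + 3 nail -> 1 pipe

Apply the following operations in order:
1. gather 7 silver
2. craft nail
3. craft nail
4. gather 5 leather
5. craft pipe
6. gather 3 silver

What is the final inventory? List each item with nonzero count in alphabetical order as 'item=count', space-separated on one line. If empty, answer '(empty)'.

Answer: leather=1 nail=1 pipe=1 silver=4

Derivation:
After 1 (gather 7 silver): silver=7
After 2 (craft nail): nail=2 silver=4
After 3 (craft nail): nail=4 silver=1
After 4 (gather 5 leather): leather=5 nail=4 silver=1
After 5 (craft pipe): leather=1 nail=1 pipe=1 silver=1
After 6 (gather 3 silver): leather=1 nail=1 pipe=1 silver=4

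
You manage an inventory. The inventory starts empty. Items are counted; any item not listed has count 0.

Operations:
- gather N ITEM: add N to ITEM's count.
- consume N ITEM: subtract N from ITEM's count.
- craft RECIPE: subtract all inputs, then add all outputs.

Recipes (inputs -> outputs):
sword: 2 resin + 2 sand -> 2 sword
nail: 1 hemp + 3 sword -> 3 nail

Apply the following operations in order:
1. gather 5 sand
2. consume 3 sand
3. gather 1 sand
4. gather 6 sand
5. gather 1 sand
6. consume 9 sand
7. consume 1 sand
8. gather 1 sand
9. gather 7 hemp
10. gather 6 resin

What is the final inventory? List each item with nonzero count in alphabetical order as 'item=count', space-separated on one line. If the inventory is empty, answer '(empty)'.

After 1 (gather 5 sand): sand=5
After 2 (consume 3 sand): sand=2
After 3 (gather 1 sand): sand=3
After 4 (gather 6 sand): sand=9
After 5 (gather 1 sand): sand=10
After 6 (consume 9 sand): sand=1
After 7 (consume 1 sand): (empty)
After 8 (gather 1 sand): sand=1
After 9 (gather 7 hemp): hemp=7 sand=1
After 10 (gather 6 resin): hemp=7 resin=6 sand=1

Answer: hemp=7 resin=6 sand=1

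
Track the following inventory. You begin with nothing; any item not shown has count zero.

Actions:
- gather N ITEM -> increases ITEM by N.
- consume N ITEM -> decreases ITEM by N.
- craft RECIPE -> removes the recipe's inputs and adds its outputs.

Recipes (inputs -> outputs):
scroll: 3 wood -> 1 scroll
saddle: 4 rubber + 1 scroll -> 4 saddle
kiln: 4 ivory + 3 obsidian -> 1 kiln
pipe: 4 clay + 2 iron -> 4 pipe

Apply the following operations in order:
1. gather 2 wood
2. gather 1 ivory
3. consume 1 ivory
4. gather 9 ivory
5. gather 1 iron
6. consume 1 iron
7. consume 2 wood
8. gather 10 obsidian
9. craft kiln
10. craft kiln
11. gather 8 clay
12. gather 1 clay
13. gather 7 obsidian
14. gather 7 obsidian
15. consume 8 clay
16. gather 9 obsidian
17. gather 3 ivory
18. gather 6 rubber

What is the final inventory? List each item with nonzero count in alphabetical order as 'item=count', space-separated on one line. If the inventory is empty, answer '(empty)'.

Answer: clay=1 ivory=4 kiln=2 obsidian=27 rubber=6

Derivation:
After 1 (gather 2 wood): wood=2
After 2 (gather 1 ivory): ivory=1 wood=2
After 3 (consume 1 ivory): wood=2
After 4 (gather 9 ivory): ivory=9 wood=2
After 5 (gather 1 iron): iron=1 ivory=9 wood=2
After 6 (consume 1 iron): ivory=9 wood=2
After 7 (consume 2 wood): ivory=9
After 8 (gather 10 obsidian): ivory=9 obsidian=10
After 9 (craft kiln): ivory=5 kiln=1 obsidian=7
After 10 (craft kiln): ivory=1 kiln=2 obsidian=4
After 11 (gather 8 clay): clay=8 ivory=1 kiln=2 obsidian=4
After 12 (gather 1 clay): clay=9 ivory=1 kiln=2 obsidian=4
After 13 (gather 7 obsidian): clay=9 ivory=1 kiln=2 obsidian=11
After 14 (gather 7 obsidian): clay=9 ivory=1 kiln=2 obsidian=18
After 15 (consume 8 clay): clay=1 ivory=1 kiln=2 obsidian=18
After 16 (gather 9 obsidian): clay=1 ivory=1 kiln=2 obsidian=27
After 17 (gather 3 ivory): clay=1 ivory=4 kiln=2 obsidian=27
After 18 (gather 6 rubber): clay=1 ivory=4 kiln=2 obsidian=27 rubber=6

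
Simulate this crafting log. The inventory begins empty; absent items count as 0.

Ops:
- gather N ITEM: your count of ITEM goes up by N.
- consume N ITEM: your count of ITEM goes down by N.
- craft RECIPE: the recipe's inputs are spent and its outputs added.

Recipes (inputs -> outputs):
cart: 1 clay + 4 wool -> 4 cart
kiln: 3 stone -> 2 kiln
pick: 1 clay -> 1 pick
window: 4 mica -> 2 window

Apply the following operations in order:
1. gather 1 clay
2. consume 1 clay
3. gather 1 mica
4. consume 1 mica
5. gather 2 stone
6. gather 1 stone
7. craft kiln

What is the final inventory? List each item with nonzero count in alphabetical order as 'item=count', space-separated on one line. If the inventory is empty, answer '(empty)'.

Answer: kiln=2

Derivation:
After 1 (gather 1 clay): clay=1
After 2 (consume 1 clay): (empty)
After 3 (gather 1 mica): mica=1
After 4 (consume 1 mica): (empty)
After 5 (gather 2 stone): stone=2
After 6 (gather 1 stone): stone=3
After 7 (craft kiln): kiln=2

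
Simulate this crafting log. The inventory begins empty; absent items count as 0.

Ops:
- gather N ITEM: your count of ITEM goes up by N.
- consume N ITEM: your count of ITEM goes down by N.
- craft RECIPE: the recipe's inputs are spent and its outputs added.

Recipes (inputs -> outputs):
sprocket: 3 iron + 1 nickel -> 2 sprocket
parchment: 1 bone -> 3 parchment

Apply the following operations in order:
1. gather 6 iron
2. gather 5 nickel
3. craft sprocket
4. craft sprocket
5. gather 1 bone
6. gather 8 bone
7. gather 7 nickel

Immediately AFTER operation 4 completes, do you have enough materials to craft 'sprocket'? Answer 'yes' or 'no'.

After 1 (gather 6 iron): iron=6
After 2 (gather 5 nickel): iron=6 nickel=5
After 3 (craft sprocket): iron=3 nickel=4 sprocket=2
After 4 (craft sprocket): nickel=3 sprocket=4

Answer: no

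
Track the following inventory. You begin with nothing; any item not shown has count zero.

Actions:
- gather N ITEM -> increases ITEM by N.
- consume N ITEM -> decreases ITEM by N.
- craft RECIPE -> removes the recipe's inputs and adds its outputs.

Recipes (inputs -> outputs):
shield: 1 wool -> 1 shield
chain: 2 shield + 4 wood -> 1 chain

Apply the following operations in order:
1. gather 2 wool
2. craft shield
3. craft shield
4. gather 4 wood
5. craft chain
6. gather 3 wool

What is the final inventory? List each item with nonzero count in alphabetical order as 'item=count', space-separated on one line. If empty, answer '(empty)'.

After 1 (gather 2 wool): wool=2
After 2 (craft shield): shield=1 wool=1
After 3 (craft shield): shield=2
After 4 (gather 4 wood): shield=2 wood=4
After 5 (craft chain): chain=1
After 6 (gather 3 wool): chain=1 wool=3

Answer: chain=1 wool=3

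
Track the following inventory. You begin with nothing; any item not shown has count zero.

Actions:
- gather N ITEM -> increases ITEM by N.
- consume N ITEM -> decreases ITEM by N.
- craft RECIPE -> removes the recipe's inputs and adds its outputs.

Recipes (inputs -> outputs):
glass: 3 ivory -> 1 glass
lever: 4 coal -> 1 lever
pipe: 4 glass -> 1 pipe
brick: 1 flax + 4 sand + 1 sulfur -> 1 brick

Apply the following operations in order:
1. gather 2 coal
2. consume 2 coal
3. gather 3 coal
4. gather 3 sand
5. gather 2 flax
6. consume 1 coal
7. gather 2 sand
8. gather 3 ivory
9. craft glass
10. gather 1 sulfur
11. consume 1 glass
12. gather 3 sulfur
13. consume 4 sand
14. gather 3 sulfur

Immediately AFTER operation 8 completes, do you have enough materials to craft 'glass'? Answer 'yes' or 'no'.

After 1 (gather 2 coal): coal=2
After 2 (consume 2 coal): (empty)
After 3 (gather 3 coal): coal=3
After 4 (gather 3 sand): coal=3 sand=3
After 5 (gather 2 flax): coal=3 flax=2 sand=3
After 6 (consume 1 coal): coal=2 flax=2 sand=3
After 7 (gather 2 sand): coal=2 flax=2 sand=5
After 8 (gather 3 ivory): coal=2 flax=2 ivory=3 sand=5

Answer: yes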